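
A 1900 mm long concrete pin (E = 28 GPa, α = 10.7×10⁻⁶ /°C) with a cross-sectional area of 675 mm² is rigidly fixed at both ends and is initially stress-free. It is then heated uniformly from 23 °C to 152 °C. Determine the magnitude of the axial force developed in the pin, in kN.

The ends cannot move, so σ = EαΔT = 28×10³ × 10.7×10⁻⁶ × 129 = 38.65 MPa.
Then P = σA = 38.65 × 675 mm² = 26.09 kN, compressive.

P ≈ 26.1 kN (compressive)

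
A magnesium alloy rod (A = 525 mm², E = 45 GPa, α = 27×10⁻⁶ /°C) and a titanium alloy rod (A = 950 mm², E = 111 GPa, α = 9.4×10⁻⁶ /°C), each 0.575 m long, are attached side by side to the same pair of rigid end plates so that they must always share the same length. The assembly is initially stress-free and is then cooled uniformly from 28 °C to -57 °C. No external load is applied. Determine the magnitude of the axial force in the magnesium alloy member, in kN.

Equilibrium of a rigid end plate with no external load gives equal and opposite internal forces ±P in the two members. Since α_{magnesium alloy} > α_{titanium alloy}, cooling drives the magnesium alloy into tension and the titanium alloy into compression.
Setting the final lengths equal and cancelling L: (α₁ − α₂)ΔT = P/(A₁E₁) + P/(A₂E₂).
|α₁ − α₂|·ΔT = 17.6×10⁻⁶ × 85 = 0.001496.
1/(A₁E₁) + 1/(A₂E₂) = 1/(525×45×10³) + 1/(950×111×10³) = 5.181×10⁻⁸ N⁻¹.
So P = 0.001496 / 5.181×10⁻⁸ = 28.87 kN.

P ≈ 28.9 kN (tensile in the magnesium alloy)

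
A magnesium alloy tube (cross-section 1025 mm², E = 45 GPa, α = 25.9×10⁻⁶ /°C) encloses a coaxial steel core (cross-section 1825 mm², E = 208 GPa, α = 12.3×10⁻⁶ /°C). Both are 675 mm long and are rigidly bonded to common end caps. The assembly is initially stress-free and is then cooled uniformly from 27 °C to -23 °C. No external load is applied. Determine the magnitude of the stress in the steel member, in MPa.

σ ≈ 15.3 MPa (compressive)

The magnesium alloy has the larger α, so on cooling it would change length more than the steel if both were free. The rigid plates force a common final length, so the magnesium alloy is put into tension and the steel into compression, with equal and opposite forces P (no external load).
Compatibility of the two members (thermal + elastic change equal): (α₁ − α₂)ΔT = P·[1/(A₁E₁) + 1/(A₂E₂)].
|α₁ − α₂|·ΔT = 13.6×10⁻⁶ × 50 = 0.00068.
1/(A₁E₁) + 1/(A₂E₂) = 1/(1025×45×10³) + 1/(1825×208×10³) = 2.431×10⁻⁸ N⁻¹.
So P = 0.00068 / 2.431×10⁻⁸ = 27.97 kN.
σ_{steel} = P/A₂ = 27970/1825 = 15.32 MPa, compressive.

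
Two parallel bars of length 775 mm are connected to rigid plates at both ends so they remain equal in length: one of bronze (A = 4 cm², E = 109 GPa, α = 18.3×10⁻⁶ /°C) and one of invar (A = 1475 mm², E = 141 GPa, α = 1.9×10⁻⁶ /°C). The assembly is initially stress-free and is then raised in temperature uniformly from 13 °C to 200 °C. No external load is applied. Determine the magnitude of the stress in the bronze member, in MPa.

σ ≈ 276 MPa (compressive)

Both members must finish at the same length. With the larger α, the bronze tends to over-expand; the plates restrain it, putting the bronze in compression and the invar in tension. With no external load the two internal forces are equal and opposite, magnitude P.
Compatibility of the two members (thermal + elastic change equal): (α₁ − α₂)ΔT = P·[1/(A₁E₁) + 1/(A₂E₂)].
|α₁ − α₂|·ΔT = 16.4×10⁻⁶ × 187 = 0.003067.
1/(A₁E₁) + 1/(A₂E₂) = 1/(400×109×10³) + 1/(1475×141×10³) = 2.774×10⁻⁸ N⁻¹.
P = 0.003067 / 2.774×10⁻⁸ = 110500 N = 110.5 kN.
σ_{bronze} = P/A₁ = 110500/400 = 276.3 MPa, compressive.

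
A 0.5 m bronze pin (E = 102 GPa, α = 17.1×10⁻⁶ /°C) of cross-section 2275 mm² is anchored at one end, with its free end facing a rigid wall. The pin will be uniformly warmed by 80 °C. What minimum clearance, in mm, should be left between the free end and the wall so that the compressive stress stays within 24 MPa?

g ≈ 0.566 mm

With no wall the pin would lengthen by αΔT L = 17.1×10⁻⁶ × 80 × 500 = 0.684 mm.
At the allowable stress the elastic shortening the wall may impose is σL/E = 24 × 500 / (102×10³) = 0.1176 mm.
So the gap has to take up the difference, g_min = δ_free − σL/E = 0.684 − 0.1176 = 0.5664 mm.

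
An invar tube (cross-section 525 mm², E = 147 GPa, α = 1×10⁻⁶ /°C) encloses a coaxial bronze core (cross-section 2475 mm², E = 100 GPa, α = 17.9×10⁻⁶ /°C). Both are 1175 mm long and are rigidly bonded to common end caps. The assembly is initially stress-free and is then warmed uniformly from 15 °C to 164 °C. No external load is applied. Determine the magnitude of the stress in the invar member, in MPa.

σ ≈ 282 MPa (tensile)

The bronze has the larger α, so on heating it would change length more than the invar if both were free. The rigid plates force a common final length, so the bronze is put into compression and the invar into tension, with equal and opposite forces P (no external load).
Compatibility of the two members (thermal + elastic change equal): (α₁ − α₂)ΔT = P·[1/(A₁E₁) + 1/(A₂E₂)].
|α₁ − α₂|·ΔT = 16.9×10⁻⁶ × 149 = 0.002518.
1/(A₁E₁) + 1/(A₂E₂) = 1/(525×147×10³) + 1/(2475×100×10³) = 1.7×10⁻⁸ N⁻¹.
So P = 0.002518 / 1.7×10⁻⁸ = 148.1 kN.
σ_{invar} = P/A₁ = 148100/525 = 282.2 MPa, tensile.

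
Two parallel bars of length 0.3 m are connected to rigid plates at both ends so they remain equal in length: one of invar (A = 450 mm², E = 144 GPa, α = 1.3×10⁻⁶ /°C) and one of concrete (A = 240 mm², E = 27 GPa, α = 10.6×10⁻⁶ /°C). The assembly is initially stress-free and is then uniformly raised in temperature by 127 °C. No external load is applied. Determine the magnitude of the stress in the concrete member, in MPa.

σ ≈ 29 MPa (compressive)

Both members must finish at the same length. With the larger α, the concrete tends to over-expand; the plates restrain it, putting the concrete in compression and the invar in tension. With no external load the two internal forces are equal and opposite, magnitude P.
Setting the final lengths equal and cancelling L: (α₁ − α₂)ΔT = P/(A₁E₁) + P/(A₂E₂).
|α₁ − α₂|·ΔT = 9.3×10⁻⁶ × 127 = 0.001181.
1/(A₁E₁) + 1/(A₂E₂) = 1/(450×144×10³) + 1/(240×27×10³) = 1.698×10⁻⁷ N⁻¹.
P = 0.001181 / 1.698×10⁻⁷ = 6958 N = 6.958 kN.
σ_{concrete} = P/A₂ = 6958/240 = 28.99 MPa, compressive.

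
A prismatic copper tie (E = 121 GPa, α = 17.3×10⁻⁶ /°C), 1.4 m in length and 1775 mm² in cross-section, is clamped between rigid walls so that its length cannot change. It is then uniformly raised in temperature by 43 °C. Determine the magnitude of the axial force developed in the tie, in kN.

P ≈ 160 kN (compressive)

With zero net strain, σ = E·αΔT = 121 GPa × 17.3×10⁻⁶ × 43 = 90.01 MPa.
Axial force P = σA = 90.01 × 1775 = 159800 N = 159.8 kN, compressive.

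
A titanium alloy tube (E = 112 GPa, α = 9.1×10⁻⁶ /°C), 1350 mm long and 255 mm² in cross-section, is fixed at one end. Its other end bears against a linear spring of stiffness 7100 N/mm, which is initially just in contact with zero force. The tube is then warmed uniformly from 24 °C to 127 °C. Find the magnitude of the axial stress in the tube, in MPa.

If the spring were absent the tube would lengthen by αΔT L = 9.1×10⁻⁶ × 103 × 1350 = 1.265 mm.
With a force P in the spring, the elastic change of the tube is PL/(AE) and that of the spring is P/k; compatibility requires their sum to equal δ_free.
P [ L/(AE) + 1/k ] = δ_free → P [ 1350/(255×112×10³) + 1/(7100) ] = 1.265.
P = 1.265 / 0.0001881 = 6727 N.
σ = P/A = 6727/255 = 26.38 MPa.

σ ≈ 26.4 MPa (compressive)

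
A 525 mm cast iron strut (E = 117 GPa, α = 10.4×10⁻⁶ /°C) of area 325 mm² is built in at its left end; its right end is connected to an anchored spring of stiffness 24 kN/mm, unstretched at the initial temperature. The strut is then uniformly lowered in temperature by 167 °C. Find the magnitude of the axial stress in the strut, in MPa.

Free thermal contraction: δ_free = αΔT L = 10.4×10⁻⁶ × 167 × 525 = 0.9118 mm.
With a force P in the spring, the elastic change of the strut is PL/(AE) and that of the spring is P/k; compatibility requires their sum to equal δ_free.
So P = δ_free / [L/(AE) + 1/k] = 0.9118 / [ 525/(325×117×10³) + 1/(24×10³) ].
P = 0.9118 / 5.547×10⁻⁵ = 16440 N.
σ = P/A = 16440/325 = 50.58 MPa.

σ ≈ 50.6 MPa (tensile)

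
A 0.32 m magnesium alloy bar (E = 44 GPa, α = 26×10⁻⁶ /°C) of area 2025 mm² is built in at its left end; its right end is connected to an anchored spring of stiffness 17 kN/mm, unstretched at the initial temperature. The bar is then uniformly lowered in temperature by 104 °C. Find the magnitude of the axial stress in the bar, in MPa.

Free thermal contraction: δ_free = αΔT L = 26×10⁻⁶ × 104 × 320 = 0.8653 mm.
Let P be the tensile force in the spring. The bar extends elastically by PL/(AE) and the spring stretches by P/k; together these equal δ_free.
P [ L/(AE) + 1/k ] = δ_free → P [ 320/(2025×44×10³) + 1/(17×10³) ] = 0.8653.
P = 0.8653 / 6.241×10⁻⁵ = 13860 N.
σ = P/A = 13860/2025 = 6.846 MPa.

σ ≈ 6.85 MPa (tensile)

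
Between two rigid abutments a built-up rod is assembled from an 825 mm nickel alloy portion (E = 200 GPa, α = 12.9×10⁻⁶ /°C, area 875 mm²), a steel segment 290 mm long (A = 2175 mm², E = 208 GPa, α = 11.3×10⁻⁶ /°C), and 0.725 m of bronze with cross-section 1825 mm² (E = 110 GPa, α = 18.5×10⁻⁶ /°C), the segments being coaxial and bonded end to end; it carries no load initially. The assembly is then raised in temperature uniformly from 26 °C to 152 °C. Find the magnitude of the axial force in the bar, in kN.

Free thermal expansion of the whole bar: Σ αᵢΔT Lᵢ = 12.9×10⁻⁶×126×825 + 11.3×10⁻⁶×126×290 + 18.5×10⁻⁶×126×725 = 3.444 mm.
Since the ends are fixed, an axial force P builds up, equal in every segment, with P · Σ Lᵢ/(AᵢEᵢ) = δ_free.
Σ Lᵢ/(AᵢEᵢ) = 825/(875×200×10³) + 290/(2175×208×10³) + 725/(1825×110×10³) = 8.967×10⁻⁶ mm/N.
Hence P = δ_free / Σ(L/AE) = 3.444/8.967×10⁻⁶ = 384.1 kN (compressive).

P ≈ 384 kN (compressive)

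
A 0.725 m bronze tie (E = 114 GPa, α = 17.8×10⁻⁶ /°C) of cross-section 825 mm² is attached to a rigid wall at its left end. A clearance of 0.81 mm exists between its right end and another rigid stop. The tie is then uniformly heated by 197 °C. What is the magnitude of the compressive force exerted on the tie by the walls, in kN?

If the wall were absent the tie would grow by αΔT L = 17.8×10⁻⁶ × 197 × 725 = 2.542 mm.
This exceeds the 0.81 mm gap, so the wall pushes back. The portion of expansion that must be recovered elastically is δ_free − gap = 2.542 − 0.81 = 1.732 mm.
Compatibility: PL/(AE) = 1.732 mm, so σ = P/A = E × (1.732/725) = 272.4 MPa.
P = σA = 272.4 × 825 = 224.7 kN.

P ≈ 225 kN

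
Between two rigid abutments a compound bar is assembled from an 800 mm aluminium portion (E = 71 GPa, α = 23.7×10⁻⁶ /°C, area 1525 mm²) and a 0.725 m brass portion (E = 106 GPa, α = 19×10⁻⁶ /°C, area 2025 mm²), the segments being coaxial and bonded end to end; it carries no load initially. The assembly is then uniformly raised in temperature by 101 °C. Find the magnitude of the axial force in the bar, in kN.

P ≈ 307 kN (compressive)

If the supports were absent, the total length change would be Σ αᵢΔT Lᵢ = 23.7×10⁻⁶×101×800 + 19×10⁻⁶×101×725 = 3.306 mm.
The rigid supports impose zero overall length change; the single axial force P common to all segments must satisfy P Σ Lᵢ/(AᵢEᵢ) = δ_free.
The series flexibility is Σ Lᵢ/(AᵢEᵢ) = 800/(1525×71×10³) + 725/(2025×106×10³) = 1.077×10⁻⁵ mm/N.
Hence P = δ_free / Σ(L/AE) = 3.306/1.077×10⁻⁵ = 307.1 kN (compressive).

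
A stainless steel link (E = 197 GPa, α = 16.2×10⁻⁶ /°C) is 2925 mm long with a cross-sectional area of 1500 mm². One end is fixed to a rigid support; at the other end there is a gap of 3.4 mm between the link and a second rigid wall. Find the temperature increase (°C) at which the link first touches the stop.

ΔT ≈ 71.8 °C

Contact occurs when the free expansion equals the gap: αΔT L = 3.4 mm.
So ΔT = g/(αL) = 3.4/(16.2×10⁻⁶ × 2925) = 71.75 °C.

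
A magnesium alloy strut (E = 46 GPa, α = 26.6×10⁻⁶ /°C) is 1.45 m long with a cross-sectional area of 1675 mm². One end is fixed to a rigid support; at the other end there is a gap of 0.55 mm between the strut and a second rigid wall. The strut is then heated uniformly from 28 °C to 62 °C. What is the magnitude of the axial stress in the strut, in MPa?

If the wall were absent the strut would grow by αΔT L = 26.6×10⁻⁶ × 34 × 1450 = 1.311 mm.
After closing the 0.55 mm clearance, 1.311 − 0.55 = 0.7614 mm of expansion remains to be suppressed by the wall.
So σ = E(δ_free − g)/L = 46×10³ × 0.7614/1450 = 24.15 MPa.

σ ≈ 24.2 MPa (compressive)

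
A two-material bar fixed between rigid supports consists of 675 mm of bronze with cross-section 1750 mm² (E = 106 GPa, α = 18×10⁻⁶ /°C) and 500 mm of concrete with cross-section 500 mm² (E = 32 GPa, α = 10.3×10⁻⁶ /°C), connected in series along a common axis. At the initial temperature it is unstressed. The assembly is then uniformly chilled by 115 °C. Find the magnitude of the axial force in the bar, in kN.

Free thermal contraction of the whole bar: Σ αᵢΔT Lᵢ = 18×10⁻⁶×115×675 + 10.3×10⁻⁶×115×500 = 1.99 mm.
Since the ends are fixed, an axial force P builds up, equal in every segment, with P · Σ Lᵢ/(AᵢEᵢ) = δ_free.
Σ Lᵢ/(AᵢEᵢ) = 675/(1750×106×10³) + 500/(500×32×10³) = 3.489×10⁻⁵ mm/N.
P = 1.99 / 3.489×10⁻⁵ = 57020 N = 57.02 kN, tensile.

P ≈ 57 kN (tensile)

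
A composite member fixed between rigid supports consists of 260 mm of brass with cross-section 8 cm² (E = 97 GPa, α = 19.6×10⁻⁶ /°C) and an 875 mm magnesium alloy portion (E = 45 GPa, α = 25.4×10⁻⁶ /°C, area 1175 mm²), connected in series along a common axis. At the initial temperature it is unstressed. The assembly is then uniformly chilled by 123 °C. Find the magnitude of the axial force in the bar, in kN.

Free thermal contraction of the whole bar: Σ αᵢΔT Lᵢ = 19.6×10⁻⁶×123×260 + 25.4×10⁻⁶×123×875 = 3.36 mm.
Since the ends are fixed, an axial force P builds up, equal in every segment, with P · Σ Lᵢ/(AᵢEᵢ) = δ_free.
The series flexibility is Σ Lᵢ/(AᵢEᵢ) = 260/(800×97×10³) + 875/(1175×45×10³) = 1.99×10⁻⁵ mm/N.
P = 3.36 / 1.99×10⁻⁵ = 168900 N = 168.9 kN, tensile.

P ≈ 169 kN (tensile)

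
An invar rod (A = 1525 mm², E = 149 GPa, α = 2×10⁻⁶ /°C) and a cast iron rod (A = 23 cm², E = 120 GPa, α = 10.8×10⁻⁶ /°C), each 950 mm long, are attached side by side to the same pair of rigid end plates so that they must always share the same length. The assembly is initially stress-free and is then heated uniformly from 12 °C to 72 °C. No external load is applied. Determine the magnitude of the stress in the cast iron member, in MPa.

The cast iron has the larger α, so on heating it would change length more than the invar if both were free. The rigid plates force a common final length, so the cast iron is put into compression and the invar into tension, with equal and opposite forces P (no external load).
Compatibility of the two members (thermal + elastic change equal): (α₁ − α₂)ΔT = P·[1/(A₁E₁) + 1/(A₂E₂)].
|α₁ − α₂|·ΔT = 8.8×10⁻⁶ × 60 = 0.000528.
1/(A₁E₁) + 1/(A₂E₂) = 1/(1525×149×10³) + 1/(2300×120×10³) = 8.024×10⁻⁹ N⁻¹.
P = 0.000528 / 8.024×10⁻⁹ = 65800 N = 65.8 kN.
σ_{cast iron} = P/A₂ = 65800/2300 = 28.61 MPa, compressive.

σ ≈ 28.6 MPa (compressive)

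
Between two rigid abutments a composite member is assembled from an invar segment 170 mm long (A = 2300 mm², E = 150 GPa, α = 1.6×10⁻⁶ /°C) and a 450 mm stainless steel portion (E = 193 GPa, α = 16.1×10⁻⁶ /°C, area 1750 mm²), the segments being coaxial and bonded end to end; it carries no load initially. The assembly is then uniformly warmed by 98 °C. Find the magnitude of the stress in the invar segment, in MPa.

Free thermal expansion of the whole bar: Σ αᵢΔT Lᵢ = 1.6×10⁻⁶×98×170 + 16.1×10⁻⁶×98×450 = 0.7367 mm.
Since the ends are fixed, an axial force P builds up, equal in every segment, with P · Σ Lᵢ/(AᵢEᵢ) = δ_free.
The series flexibility is Σ Lᵢ/(AᵢEᵢ) = 170/(2300×150×10³) + 450/(1750×193×10³) = 1.825×10⁻⁶ mm/N.
So P = 0.7367 / 1.825×10⁻⁶ = 403.6 kN, compressive.
σ_{invar} = P / A = 403600 / 2300 = 175.5 MPa.

σ ≈ 175 MPa (compressive)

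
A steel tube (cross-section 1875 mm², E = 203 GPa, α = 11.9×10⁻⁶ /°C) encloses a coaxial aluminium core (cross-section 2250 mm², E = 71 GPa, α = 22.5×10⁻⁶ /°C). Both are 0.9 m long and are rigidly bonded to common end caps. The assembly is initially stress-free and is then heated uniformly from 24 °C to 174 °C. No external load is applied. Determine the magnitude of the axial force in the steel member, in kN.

P ≈ 179 kN (tensile in the steel)

Equilibrium of a rigid end plate with no external load gives equal and opposite internal forces ±P in the two members. Since α_{aluminium} > α_{steel}, heating drives the aluminium into compression and the steel into tension.
Equating the net (thermal + elastic) strains gives |α₁ − α₂|·ΔT = P·[1/(A₁E₁) + 1/(A₂E₂)].
|α₁ − α₂|·ΔT = 10.6×10⁻⁶ × 150 = 0.00159.
1/(A₁E₁) + 1/(A₂E₂) = 1/(1875×203×10³) + 1/(2250×71×10³) = 8.887×10⁻⁹ N⁻¹.
P = 0.00159 / 8.887×10⁻⁹ = 178900 N = 178.9 kN.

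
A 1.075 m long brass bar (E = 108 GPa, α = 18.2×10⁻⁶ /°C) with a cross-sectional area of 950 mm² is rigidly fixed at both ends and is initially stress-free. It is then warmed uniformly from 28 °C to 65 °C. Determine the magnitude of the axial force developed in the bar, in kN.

P ≈ 69.1 kN (compressive)

With zero net strain, σ = E·αΔT = 108 GPa × 18.2×10⁻⁶ × 37 = 72.73 MPa.
Then P = σA = 72.73 × 950 mm² = 69.09 kN, compressive.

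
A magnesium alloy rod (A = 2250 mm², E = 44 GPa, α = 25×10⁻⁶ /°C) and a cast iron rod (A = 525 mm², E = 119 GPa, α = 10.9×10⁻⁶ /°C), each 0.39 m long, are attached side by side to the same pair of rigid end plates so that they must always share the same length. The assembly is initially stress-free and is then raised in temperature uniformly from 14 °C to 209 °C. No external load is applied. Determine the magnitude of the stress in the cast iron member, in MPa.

Equilibrium of a rigid end plate with no external load gives equal and opposite internal forces ±P in the two members. Since α_{magnesium alloy} > α_{cast iron}, heating drives the magnesium alloy into compression and the cast iron into tension.
Equating the net (thermal + elastic) strains gives |α₁ − α₂|·ΔT = P·[1/(A₁E₁) + 1/(A₂E₂)].
|α₁ − α₂|·ΔT = 14.1×10⁻⁶ × 195 = 0.002749.
1/(A₁E₁) + 1/(A₂E₂) = 1/(2250×44×10³) + 1/(525×119×10³) = 2.611×10⁻⁸ N⁻¹.
P = 0.002749 / 2.611×10⁻⁸ = 105300 N = 105.3 kN.
σ_{cast iron} = P/A₂ = 105300/525 = 200.6 MPa, tensile.

σ ≈ 201 MPa (tensile)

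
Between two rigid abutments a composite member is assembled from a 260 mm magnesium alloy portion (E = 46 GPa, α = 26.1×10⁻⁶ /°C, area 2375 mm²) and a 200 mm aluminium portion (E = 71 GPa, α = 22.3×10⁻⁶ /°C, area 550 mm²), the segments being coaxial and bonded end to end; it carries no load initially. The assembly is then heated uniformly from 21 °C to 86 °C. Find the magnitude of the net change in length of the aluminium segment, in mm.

|ΔL| ≈ 0.209 mm

Free thermal expansion of the whole bar: Σ αᵢΔT Lᵢ = 26.1×10⁻⁶×65×260 + 22.3×10⁻⁶×65×200 = 0.731 mm.
Since the ends are fixed, an axial force P builds up, equal in every segment, with P · Σ Lᵢ/(AᵢEᵢ) = δ_free.
The series flexibility is Σ Lᵢ/(AᵢEᵢ) = 260/(2375×46×10³) + 200/(550×71×10³) = 7.502×10⁻⁶ mm/N.
P = 0.731 / 7.502×10⁻⁶ = 97450 N = 97.45 kN, compressive.
For the aluminium segment, free thermal change = 22.3×10⁻⁶×65×200 = 0.2899 mm and elastic change from P = 97450×200/(550×71×10³) = 0.4991 mm; these oppose, so the net change is 0.209 mm (segment shortens).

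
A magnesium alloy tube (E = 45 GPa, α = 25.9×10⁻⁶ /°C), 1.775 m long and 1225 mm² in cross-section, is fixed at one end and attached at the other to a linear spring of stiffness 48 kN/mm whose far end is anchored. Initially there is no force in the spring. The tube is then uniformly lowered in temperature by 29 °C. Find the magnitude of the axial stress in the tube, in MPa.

σ ≈ 20.5 MPa (tensile)

If the spring were absent the tube would shorten by αΔT L = 25.9×10⁻⁶ × 29 × 1775 = 1.333 mm.
With a force P in the spring, the elastic change of the tube is PL/(AE) and that of the spring is P/k; compatibility requires their sum to equal δ_free.
P [ L/(AE) + 1/k ] = δ_free → P [ 1775/(1225×45×10³) + 1/(48×10³) ] = 1.333.
P = 1.333 / 5.303×10⁻⁵ = 25140 N.
σ = P/A = 25140/1225 = 20.52 MPa.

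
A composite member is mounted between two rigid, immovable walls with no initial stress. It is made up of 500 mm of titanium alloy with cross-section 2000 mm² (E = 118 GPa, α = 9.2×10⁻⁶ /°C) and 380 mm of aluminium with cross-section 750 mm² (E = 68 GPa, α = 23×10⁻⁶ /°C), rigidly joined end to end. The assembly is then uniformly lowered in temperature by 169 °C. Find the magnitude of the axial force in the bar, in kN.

If the supports were absent, the total length change would be Σ αᵢΔT Lᵢ = 9.2×10⁻⁶×169×500 + 23×10⁻⁶×169×380 = 2.254 mm.
Since the ends are fixed, an axial force P builds up, equal in every segment, with P · Σ Lᵢ/(AᵢEᵢ) = δ_free.
Σ Lᵢ/(AᵢEᵢ) = 500/(2000×118×10³) + 380/(750×68×10³) = 9.57×10⁻⁶ mm/N.
Hence P = δ_free / Σ(L/AE) = 2.254/9.57×10⁻⁶ = 235.6 kN (tensile).

P ≈ 236 kN (tensile)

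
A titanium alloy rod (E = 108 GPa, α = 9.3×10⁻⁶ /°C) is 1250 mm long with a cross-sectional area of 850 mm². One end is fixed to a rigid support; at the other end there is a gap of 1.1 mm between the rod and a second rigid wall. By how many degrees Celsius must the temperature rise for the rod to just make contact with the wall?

ΔT ≈ 94.6 °C

The gap closes when αΔT L = 1.1 mm, since the rod is still unstressed at that instant.
So ΔT = g/(αL) = 1.1/(9.3×10⁻⁶ × 1250) = 94.62 °C.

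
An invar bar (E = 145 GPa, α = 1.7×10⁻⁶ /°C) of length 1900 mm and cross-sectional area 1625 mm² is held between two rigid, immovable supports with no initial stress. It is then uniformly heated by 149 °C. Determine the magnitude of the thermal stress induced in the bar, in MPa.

Because both ends are immovable the net strain is zero, and the suppressed thermal strain is αΔT = 1.7×10⁻⁶ × 149 = 253.3×10⁻⁶.
Hence σ = E·αΔT = 145×10³ × 253.3×10⁻⁶ = 36.73 MPa, compressive.

σ ≈ 36.7 MPa (compressive)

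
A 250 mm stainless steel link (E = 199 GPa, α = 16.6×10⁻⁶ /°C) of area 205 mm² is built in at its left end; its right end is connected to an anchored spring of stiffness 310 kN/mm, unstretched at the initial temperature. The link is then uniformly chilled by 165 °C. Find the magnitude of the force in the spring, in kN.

The unrestrained thermal change is αΔT L = 16.6×10⁻⁶ × 165 × 250 = 0.6848 mm.
Let P be the tensile force in the spring. The link extends elastically by PL/(AE) and the spring stretches by P/k; together these equal δ_free.
So P = δ_free / [L/(AE) + 1/k] = 0.6848 / [ 250/(205×199×10³) + 1/(310×10³) ].
P = 0.6848 / 9.354×10⁻⁶ = 73200 N.

P ≈ 73.2 kN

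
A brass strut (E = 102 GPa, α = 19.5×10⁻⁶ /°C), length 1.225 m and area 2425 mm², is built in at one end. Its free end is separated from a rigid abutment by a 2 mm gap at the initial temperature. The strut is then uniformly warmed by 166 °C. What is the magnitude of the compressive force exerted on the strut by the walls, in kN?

P ≈ 397 kN

Unrestrained expansion: δ_free = αΔT L = 19.5×10⁻⁶ × 166 × 1225 = 3.965 mm.
After closing the 2 mm clearance, 3.965 − 2 = 1.965 mm of expansion remains to be suppressed by the wall.
So σ = E(δ_free − g)/L = 102×10³ × 1.965/1225 = 163.6 MPa.
P = σA = 163.6 × 2425 = 396.8 kN.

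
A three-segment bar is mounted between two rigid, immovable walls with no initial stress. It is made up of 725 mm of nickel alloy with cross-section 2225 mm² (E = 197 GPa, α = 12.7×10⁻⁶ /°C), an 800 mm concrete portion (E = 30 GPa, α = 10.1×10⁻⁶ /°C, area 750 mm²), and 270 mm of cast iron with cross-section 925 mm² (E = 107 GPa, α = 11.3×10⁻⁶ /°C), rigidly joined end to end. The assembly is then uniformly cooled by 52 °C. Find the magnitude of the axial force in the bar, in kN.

With the walls removed the bar would change length by δ_free = Σ αᵢΔT Lᵢ = 12.7×10⁻⁶×52×725 + 10.1×10⁻⁶×52×800 + 11.3×10⁻⁶×52×270 = 1.058 mm.
The walls prevent any net length change, so an axial force P (same in every segment) develops. Compatibility: P · Σ Lᵢ/(AᵢEᵢ) = δ_free.
The series flexibility is Σ Lᵢ/(AᵢEᵢ) = 725/(2225×197×10³) + 800/(750×30×10³) + 270/(925×107×10³) = 3.994×10⁻⁵ mm/N.
P = 1.058 / 3.994×10⁻⁵ = 26480 N = 26.48 kN, tensile.

P ≈ 26.5 kN (tensile)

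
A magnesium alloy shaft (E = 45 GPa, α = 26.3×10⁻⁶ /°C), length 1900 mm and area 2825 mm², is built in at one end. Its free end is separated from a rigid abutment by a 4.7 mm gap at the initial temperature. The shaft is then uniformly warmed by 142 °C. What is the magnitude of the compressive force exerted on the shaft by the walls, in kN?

Unrestrained expansion: δ_free = αΔT L = 26.3×10⁻⁶ × 142 × 1900 = 7.096 mm.
This exceeds the 4.7 mm gap, so the wall pushes back. The portion of expansion that must be recovered elastically is δ_free − gap = 7.096 − 4.7 = 2.396 mm.
Compatibility: PL/(AE) = 2.396 mm, so σ = P/A = E × (2.396/1900) = 56.74 MPa.
P = σA = 56.74 × 2825 = 160.3 kN.

P ≈ 160 kN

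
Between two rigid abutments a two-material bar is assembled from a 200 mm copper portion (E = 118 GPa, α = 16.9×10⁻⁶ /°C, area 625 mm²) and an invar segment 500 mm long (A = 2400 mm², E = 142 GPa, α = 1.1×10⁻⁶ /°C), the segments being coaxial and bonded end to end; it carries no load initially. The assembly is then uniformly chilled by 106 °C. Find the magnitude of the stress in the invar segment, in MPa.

σ ≈ 41.5 MPa (tensile)

If the supports were absent, the total length change would be Σ αᵢΔT Lᵢ = 16.9×10⁻⁶×106×200 + 1.1×10⁻⁶×106×500 = 0.4166 mm.
Since the ends are fixed, an axial force P builds up, equal in every segment, with P · Σ Lᵢ/(AᵢEᵢ) = δ_free.
The series flexibility is Σ Lᵢ/(AᵢEᵢ) = 200/(625×118×10³) + 500/(2400×142×10³) = 4.179×10⁻⁶ mm/N.
P = 0.4166 / 4.179×10⁻⁶ = 99680 N = 99.68 kN, tensile.
σ_{invar} = P / A = 99680 / 2400 = 41.54 MPa.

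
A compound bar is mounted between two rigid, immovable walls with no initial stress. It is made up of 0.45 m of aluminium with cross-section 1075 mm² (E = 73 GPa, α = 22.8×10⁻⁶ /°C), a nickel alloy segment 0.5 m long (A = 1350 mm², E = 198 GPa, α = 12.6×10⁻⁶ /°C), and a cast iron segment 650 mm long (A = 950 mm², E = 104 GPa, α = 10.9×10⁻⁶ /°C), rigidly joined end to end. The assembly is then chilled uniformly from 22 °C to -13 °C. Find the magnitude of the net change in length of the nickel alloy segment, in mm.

Free thermal contraction of the whole bar: Σ αᵢΔT Lᵢ = 22.8×10⁻⁶×35×450 + 12.6×10⁻⁶×35×500 + 10.9×10⁻⁶×35×650 = 0.8276 mm.
Since the ends are fixed, an axial force P builds up, equal in every segment, with P · Σ Lᵢ/(AᵢEᵢ) = δ_free.
The series flexibility is Σ Lᵢ/(AᵢEᵢ) = 450/(1075×73×10³) + 500/(1350×198×10³) + 650/(950×104×10³) = 1.418×10⁻⁵ mm/N.
Hence P = δ_free / Σ(L/AE) = 0.8276/1.418×10⁻⁵ = 58.35 kN (tensile).
For the nickel alloy segment, free thermal change = 12.6×10⁻⁶×35×500 = 0.2205 mm and elastic change from P = 58350×500/(1350×198×10³) = 0.1091 mm; these oppose, so the net change is 0.111 mm (segment shortens).

|ΔL| ≈ 0.111 mm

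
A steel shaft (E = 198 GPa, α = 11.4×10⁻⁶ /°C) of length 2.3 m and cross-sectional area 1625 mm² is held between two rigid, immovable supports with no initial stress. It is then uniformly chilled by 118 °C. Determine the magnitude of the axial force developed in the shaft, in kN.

With zero net strain, σ = E·αΔT = 198 GPa × 11.4×10⁻⁶ × 118 = 266.3 MPa.
Then P = σA = 266.3 × 1625 mm² = 432.8 kN, tensile.

P ≈ 433 kN (tensile)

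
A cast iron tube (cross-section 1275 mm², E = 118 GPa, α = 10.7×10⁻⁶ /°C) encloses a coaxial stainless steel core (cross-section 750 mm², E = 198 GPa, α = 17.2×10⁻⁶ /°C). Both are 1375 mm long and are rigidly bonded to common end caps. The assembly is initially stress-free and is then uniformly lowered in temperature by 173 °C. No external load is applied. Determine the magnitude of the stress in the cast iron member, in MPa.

Both members must finish at the same length. With the larger α, the stainless steel tends to over-contract; the plates restrain it, putting the stainless steel in tension and the cast iron in compression. With no external load the two internal forces are equal and opposite, magnitude P.
Compatibility of the two members (thermal + elastic change equal): (α₁ − α₂)ΔT = P·[1/(A₁E₁) + 1/(A₂E₂)].
|α₁ − α₂|·ΔT = 6.5×10⁻⁶ × 173 = 0.001124.
1/(A₁E₁) + 1/(A₂E₂) = 1/(1275×118×10³) + 1/(750×198×10³) = 1.338×10⁻⁸ N⁻¹.
So P = 0.001124 / 1.338×10⁻⁸ = 84.04 kN.
σ_{cast iron} = P/A₁ = 84040/1275 = 65.91 MPa, compressive.

σ ≈ 65.9 MPa (compressive)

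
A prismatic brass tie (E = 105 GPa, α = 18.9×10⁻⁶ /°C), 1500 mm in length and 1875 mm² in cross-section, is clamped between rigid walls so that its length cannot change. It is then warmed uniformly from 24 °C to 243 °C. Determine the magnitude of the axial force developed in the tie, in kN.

P ≈ 815 kN (compressive)

With zero net strain, σ = E·αΔT = 105 GPa × 18.9×10⁻⁶ × 219 = 434.6 MPa.
Axial force P = σA = 434.6 × 1875 = 814900 N = 814.9 kN, compressive.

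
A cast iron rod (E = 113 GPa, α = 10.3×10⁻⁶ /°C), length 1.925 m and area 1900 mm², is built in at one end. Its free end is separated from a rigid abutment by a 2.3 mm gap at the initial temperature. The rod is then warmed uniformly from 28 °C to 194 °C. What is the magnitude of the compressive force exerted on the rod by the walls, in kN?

Unrestrained expansion: δ_free = αΔT L = 10.3×10⁻⁶ × 166 × 1925 = 3.291 mm.
After closing the 2.3 mm clearance, 3.291 − 2.3 = 0.9914 mm of expansion remains to be suppressed by the wall.
That suppressed elongation corresponds to σ = E·Δ/L = 113×10³ × 0.9914/1925 = 58.19 MPa.
P = σA = 58.19 × 1900 = 110.6 kN.

P ≈ 111 kN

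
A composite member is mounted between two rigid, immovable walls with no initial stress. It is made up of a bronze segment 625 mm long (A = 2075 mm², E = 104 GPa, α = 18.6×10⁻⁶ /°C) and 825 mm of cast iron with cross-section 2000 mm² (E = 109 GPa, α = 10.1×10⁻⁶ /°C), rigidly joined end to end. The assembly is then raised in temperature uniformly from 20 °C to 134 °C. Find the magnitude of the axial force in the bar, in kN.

P ≈ 341 kN (compressive)

Free thermal expansion of the whole bar: Σ αᵢΔT Lᵢ = 18.6×10⁻⁶×114×625 + 10.1×10⁻⁶×114×825 = 2.275 mm.
The walls prevent any net length change, so an axial force P (same in every segment) develops. Compatibility: P · Σ Lᵢ/(AᵢEᵢ) = δ_free.
The series flexibility is Σ Lᵢ/(AᵢEᵢ) = 625/(2075×104×10³) + 825/(2000×109×10³) = 6.681×10⁻⁶ mm/N.
So P = 2.275 / 6.681×10⁻⁶ = 340.6 kN, compressive.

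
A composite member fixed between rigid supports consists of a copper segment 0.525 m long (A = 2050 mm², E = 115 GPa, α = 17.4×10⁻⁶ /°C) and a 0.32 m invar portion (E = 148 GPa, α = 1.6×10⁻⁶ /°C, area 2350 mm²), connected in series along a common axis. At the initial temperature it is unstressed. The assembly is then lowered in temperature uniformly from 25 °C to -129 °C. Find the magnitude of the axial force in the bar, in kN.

If the supports were absent, the total length change would be Σ αᵢΔT Lᵢ = 17.4×10⁻⁶×154×525 + 1.6×10⁻⁶×154×320 = 1.486 mm.
Since the ends are fixed, an axial force P builds up, equal in every segment, with P · Σ Lᵢ/(AᵢEᵢ) = δ_free.
Σ Lᵢ/(AᵢEᵢ) = 525/(2050×115×10³) + 320/(2350×148×10³) = 3.147×10⁻⁶ mm/N.
So P = 1.486 / 3.147×10⁻⁶ = 472.1 kN, tensile.

P ≈ 472 kN (tensile)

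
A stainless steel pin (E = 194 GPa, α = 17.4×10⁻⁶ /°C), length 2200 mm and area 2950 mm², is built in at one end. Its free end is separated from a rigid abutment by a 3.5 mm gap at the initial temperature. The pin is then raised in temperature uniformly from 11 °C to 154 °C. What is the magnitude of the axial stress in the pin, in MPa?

σ ≈ 174 MPa (compressive)

If the wall were absent the pin would grow by αΔT L = 17.4×10⁻⁶ × 143 × 2200 = 5.474 mm.
After closing the 3.5 mm clearance, 5.474 − 3.5 = 1.974 mm of expansion remains to be suppressed by the wall.
So σ = E(δ_free − g)/L = 194×10³ × 1.974/2200 = 174.1 MPa.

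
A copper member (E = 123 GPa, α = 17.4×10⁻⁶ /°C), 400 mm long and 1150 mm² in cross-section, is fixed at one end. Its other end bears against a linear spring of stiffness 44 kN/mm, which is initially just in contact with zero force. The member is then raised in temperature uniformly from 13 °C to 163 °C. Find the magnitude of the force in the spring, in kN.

The unrestrained thermal change is αΔT L = 17.4×10⁻⁶ × 150 × 400 = 1.044 mm.
Let P be the compressive force at the spring. The member shortens elastically by PL/(AE) and the spring compresses by P/k; together these equal δ_free.
P [ L/(AE) + 1/k ] = δ_free → P [ 400/(1150×123×10³) + 1/(44×10³) ] = 1.044.
P = 1.044 / 2.556×10⁻⁵ = 40850 N.

P ≈ 40.9 kN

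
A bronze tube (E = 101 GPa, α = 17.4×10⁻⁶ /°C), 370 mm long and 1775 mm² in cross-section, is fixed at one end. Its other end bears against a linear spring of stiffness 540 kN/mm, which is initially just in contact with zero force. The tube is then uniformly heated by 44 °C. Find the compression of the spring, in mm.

If the spring were absent the tube would lengthen by αΔT L = 17.4×10⁻⁶ × 44 × 370 = 0.2833 mm.
With a force P in the spring, the elastic change of the tube is PL/(AE) and that of the spring is P/k; compatibility requires their sum to equal δ_free.
So P = δ_free / [L/(AE) + 1/k] = 0.2833 / [ 370/(1775×101×10³) + 1/(540×10³) ].
P = 0.2833 / 3.916×10⁻⁶ = 72340 N.
Spring compression = P/k = 72340/(540×10³) = 0.134 mm.

δ ≈ 0.134 mm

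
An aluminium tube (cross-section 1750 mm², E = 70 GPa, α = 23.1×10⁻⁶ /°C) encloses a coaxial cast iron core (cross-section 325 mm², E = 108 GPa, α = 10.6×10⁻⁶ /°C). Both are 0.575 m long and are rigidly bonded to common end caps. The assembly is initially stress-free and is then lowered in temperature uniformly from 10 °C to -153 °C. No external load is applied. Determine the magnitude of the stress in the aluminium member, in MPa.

σ ≈ 31.8 MPa (tensile)

Both members must finish at the same length. With the larger α, the aluminium tends to over-contract; the plates restrain it, putting the aluminium in tension and the cast iron in compression. With no external load the two internal forces are equal and opposite, magnitude P.
Compatibility of the two members (thermal + elastic change equal): (α₁ − α₂)ΔT = P·[1/(A₁E₁) + 1/(A₂E₂)].
|α₁ − α₂|·ΔT = 12.5×10⁻⁶ × 163 = 0.002038.
1/(A₁E₁) + 1/(A₂E₂) = 1/(1750×70×10³) + 1/(325×108×10³) = 3.665×10⁻⁸ N⁻¹.
So P = 0.002038 / 3.665×10⁻⁸ = 55.59 kN.
σ_{aluminium} = P/A₁ = 55590/1750 = 31.76 MPa, tensile.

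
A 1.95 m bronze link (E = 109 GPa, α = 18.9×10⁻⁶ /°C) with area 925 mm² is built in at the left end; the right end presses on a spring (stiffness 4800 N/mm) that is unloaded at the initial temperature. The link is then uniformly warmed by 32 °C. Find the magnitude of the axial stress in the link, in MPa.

σ ≈ 5.6 MPa (compressive)

Free thermal expansion: δ_free = αΔT L = 18.9×10⁻⁶ × 32 × 1950 = 1.179 mm.
Let P be the compressive force at the spring. The link shortens elastically by PL/(AE) and the spring compresses by P/k; together these equal δ_free.
P [ L/(AE) + 1/k ] = δ_free → P [ 1950/(925×109×10³) + 1/(4800) ] = 1.179.
P = 1.179 / 0.0002277 = 5180 N.
σ = P/A = 5180/925 = 5.6 MPa.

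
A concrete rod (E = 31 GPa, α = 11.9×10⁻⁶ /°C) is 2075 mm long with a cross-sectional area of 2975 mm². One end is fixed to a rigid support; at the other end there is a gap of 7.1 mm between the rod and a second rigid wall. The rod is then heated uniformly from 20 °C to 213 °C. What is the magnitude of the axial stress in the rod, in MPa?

Free thermal elongation = αΔT L = 11.9×10⁻⁶ × 193 × 2075 = 4.766 mm.
Since δ_free = 4.77 mm is less than the 7.1 mm gap, the rod never touches the wall. No axial force develops.

σ ≈ 0 MPa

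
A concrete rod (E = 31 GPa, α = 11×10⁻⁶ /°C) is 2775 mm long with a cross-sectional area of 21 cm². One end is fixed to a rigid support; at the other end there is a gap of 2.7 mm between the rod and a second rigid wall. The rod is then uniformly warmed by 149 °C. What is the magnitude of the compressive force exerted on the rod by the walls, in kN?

P ≈ 43.4 kN

Unrestrained expansion: δ_free = αΔT L = 11×10⁻⁶ × 149 × 2775 = 4.548 mm.
After closing the 2.7 mm clearance, 4.548 − 2.7 = 1.848 mm of expansion remains to be suppressed by the wall.
So σ = E(δ_free − g)/L = 31×10³ × 1.848/2775 = 20.65 MPa.
Force on the wall = σA = 20.65 × 2100 mm² = 43.36 kN.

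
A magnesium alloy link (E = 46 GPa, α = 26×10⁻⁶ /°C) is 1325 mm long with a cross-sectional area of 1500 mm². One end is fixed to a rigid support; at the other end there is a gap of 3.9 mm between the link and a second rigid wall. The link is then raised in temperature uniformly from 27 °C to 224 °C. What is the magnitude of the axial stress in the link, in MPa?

If the wall were absent the link would grow by αΔT L = 26×10⁻⁶ × 197 × 1325 = 6.787 mm.
The gap closes (δ_free > 3.9 mm) and the wall then resists a further 6.787 − 3.9 = 2.887 mm of expansion.
That suppressed elongation corresponds to σ = E·Δ/L = 46×10³ × 2.887/1325 = 100.2 MPa.

σ ≈ 100 MPa (compressive)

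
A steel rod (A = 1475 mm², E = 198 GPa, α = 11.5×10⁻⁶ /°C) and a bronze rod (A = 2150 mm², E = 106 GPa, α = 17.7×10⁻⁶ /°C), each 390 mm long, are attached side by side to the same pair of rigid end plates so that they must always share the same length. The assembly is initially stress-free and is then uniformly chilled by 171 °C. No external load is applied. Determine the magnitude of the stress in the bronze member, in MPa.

Equilibrium of a rigid end plate with no external load gives equal and opposite internal forces ±P in the two members. Since α_{bronze} > α_{steel}, cooling drives the bronze into tension and the steel into compression.
Setting the final lengths equal and cancelling L: (α₁ − α₂)ΔT = P/(A₁E₁) + P/(A₂E₂).
|α₁ − α₂|·ΔT = 6.2×10⁻⁶ × 171 = 0.00106.
1/(A₁E₁) + 1/(A₂E₂) = 1/(1475×198×10³) + 1/(2150×106×10³) = 7.812×10⁻⁹ N⁻¹.
So P = 0.00106 / 7.812×10⁻⁹ = 135.7 kN.
σ_{bronze} = P/A₂ = 135700/2150 = 63.12 MPa, tensile.

σ ≈ 63.1 MPa (tensile)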